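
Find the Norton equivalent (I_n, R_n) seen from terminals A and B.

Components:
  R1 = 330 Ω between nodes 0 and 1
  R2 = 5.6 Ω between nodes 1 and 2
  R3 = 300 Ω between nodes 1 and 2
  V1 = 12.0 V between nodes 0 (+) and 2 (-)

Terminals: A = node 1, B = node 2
Find the Thévenin equivalent first; then I_n = V_th/R_th and R_n = R_th.
Step 1 — V_th is the open-circuit voltage V_A - V_B (nothing connected across the terminals).
Nodal analysis, taking node 2 as the 0 V reference.
Source V1 fixes V_0 = 12 V.
KCL at each unknown node (sum of currents leaving = 0; resistances in Ω):
  Node 1: (V_1 - 12)/330 + (V_1 - 0)/5.6 + (V_1 - 0)/300 = 0
Collecting terms: 0.1849 × V_1 = 0.03636  =>  V_1 = 0.1966 V
V_th = V_1 - V_2 = 0.1966 - 0 = 0.1966 V
Step 2 — R_th: zero the source — replace V1 by a short circuit (node 2 merges into node 0) — and find the resistance seen between A (node 1) and B (node 0).
Reduce the network between node 1 (A) and node 0 (B) by series/parallel combination:
  Rp1 = R1 ‖ R2 ‖ R3 (parallel, all between nodes 0 and 1) = 1/(1/330 + 1/5.6 + 1/300) = 5.407 Ω
R_th = 5.407 Ω
I_n = V_th/R_th = 0.1966/5.407 = 0.03636 A, and R_n = R_th = 5.407 Ω

Final answer: I_n = 0.03636 A, R_n = 5.407 Ω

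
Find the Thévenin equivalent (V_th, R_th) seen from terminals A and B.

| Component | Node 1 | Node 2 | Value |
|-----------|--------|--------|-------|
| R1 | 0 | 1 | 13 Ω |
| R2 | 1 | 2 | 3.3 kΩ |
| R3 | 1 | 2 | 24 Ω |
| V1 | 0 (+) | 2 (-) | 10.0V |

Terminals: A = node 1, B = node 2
Step 1 — V_th is the open-circuit voltage V_A - V_B (nothing connected across the terminals).
Nodal analysis, taking node 2 as the 0 V reference.
Source V1 fixes V_0 = 10 V.
KCL at each unknown node (sum of currents leaving = 0; resistances in Ω):
  Node 1: (V_1 - 10)/13 + (V_1 - 0)/3300 + (V_1 - 0)/24 = 0
Collecting terms: 0.1189 × V_1 = 0.7692  =>  V_1 = 6.47 V
V_th = V_1 - V_2 = 6.47 - 0 = 6.47 V
Step 2 — R_th: zero the source — replace V1 by a short circuit (node 2 merges into node 0) — and find the resistance seen between A (node 1) and B (node 0).
Reduce the network between node 1 (A) and node 0 (B) by series/parallel combination:
  Rp1 = R1 ‖ R2 ‖ R3 (parallel, all between nodes 0 and 1) = 1/(1/13 + 1/3300 + 1/24) = 8.411 Ω
R_th = 8.411 Ω

Final answer: V_th = 6.47 V, R_th = 8.411 Ω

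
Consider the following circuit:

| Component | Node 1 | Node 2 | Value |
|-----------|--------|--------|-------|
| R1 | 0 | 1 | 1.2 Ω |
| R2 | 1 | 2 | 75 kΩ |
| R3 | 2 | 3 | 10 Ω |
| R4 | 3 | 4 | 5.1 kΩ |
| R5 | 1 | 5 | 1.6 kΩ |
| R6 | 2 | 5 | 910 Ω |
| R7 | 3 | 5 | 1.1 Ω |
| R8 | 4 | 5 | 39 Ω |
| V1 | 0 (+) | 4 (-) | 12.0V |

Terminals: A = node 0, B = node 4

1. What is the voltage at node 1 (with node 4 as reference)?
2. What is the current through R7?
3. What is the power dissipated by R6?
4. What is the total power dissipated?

Nodal analysis, taking node 4 as the 0 V reference.
Source V1 fixes V_0 = 12 V.
KCL at each unknown node (sum of currents leaving = 0; resistances in Ω):
  Node 1: (V_1 - 12)/1.2 + (V_1 - V_2)/75000 + (V_1 - V_5)/1600 = 0
  Node 2: (V_2 - V_1)/75000 + (V_2 - V_3)/10 + (V_2 - V_5)/910 = 0
  Node 3: (V_3 - V_2)/10 + (V_3 - 0)/5100 + (V_3 - V_5)/1.1 = 0
  Node 5: (V_5 - V_1)/1600 + (V_5 - V_2)/910 + (V_5 - V_3)/1.1 + (V_5 - 0)/39 = 0
Collecting terms (coefficients in siemens):
  0.834·V_1 - 0.00001333·V_2 - 0.000625·V_5 = 10
  0.1011·V_2 - 0.00001333·V_1 - 0.1·V_3 - 0.001099·V_5 = 0
  1.009·V_3 - 0.1·V_2 - 0.9091·V_5 = 0
  0.9365·V_5 - 0.000625·V_1 - 0.001099·V_2 - 0.9091·V_3 = 0
Solving these 4 simultaneous equations (Gaussian elimination) gives:
  V_1 = 11.99 V, V_2 = 0.2908 V, V_3 = 0.2892 V, V_5 = 0.2891 V
Part 1:
  Read off the nodal solution: V_1 = 11.99 V
Part 2:
  I_R7 = (V_3 - V_5)/R7 = (0.2892 - 0.2891)/1.1 = 0.00009748 A
  Magnitude: I_R7 = 0.00009748 A
Part 3:
  I_R6 = (V_2 - V_5)/R6 = (0.2908 - 0.2891)/910 = 0.000001812 A
  P_R6 = I_R6² × R6 = (0.000001812)² × 910 = 0.000000002989 W
Part 4:
  Power in each resistor, P = (ΔV)²/R:
    P_R1 = (12 - 11.99)²/1.2 = 0.00006696 W
    P_R2 = (11.99 - 0.2908)²/75000 = 0.001825 W
    P_R3 = (0.2908 - 0.2892)²/10 = 0.0000002378 W
    P_R4 = (0.2892 - 0)²/5100 = 0.0000164 W
    P_R5 = (11.99 - 0.2891)²/1600 = 0.08558 W
    P_R6 = (0.2908 - 0.2891)²/910 = 0.000000002989 W
    P_R7 = (0.2892 - 0.2891)²/1.1 = 0.00000001045 W
    P_R8 = (0 - 0.2891)²/39 = 0.002143 W
  P_total = P_R1 + P_R2 + P_R3 + P_R4 + P_R5 + P_R6 + P_R7 + P_R8 = 0.08964 W

Final answers:
1. V_1 = 11.99 V
2. I_R7 = 9.748e-05 A
3. P_R6 = 2.989e-09 W
4. P_total = 0.08964 W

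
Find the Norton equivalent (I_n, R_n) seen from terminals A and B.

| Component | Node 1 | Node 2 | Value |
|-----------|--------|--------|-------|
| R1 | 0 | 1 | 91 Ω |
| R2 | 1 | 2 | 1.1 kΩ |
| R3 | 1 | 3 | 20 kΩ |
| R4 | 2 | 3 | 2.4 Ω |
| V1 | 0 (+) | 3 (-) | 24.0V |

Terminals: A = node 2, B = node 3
Find the Thévenin equivalent first; then I_n = V_th/R_th and R_n = R_th.
Step 1 — V_th is the open-circuit voltage V_A - V_B (nothing connected across the terminals).
Nodal analysis, taking node 3 as the 0 V reference.
Source V1 fixes V_0 = 24 V.
KCL at each unknown node (sum of currents leaving = 0; resistances in Ω):
  Node 1: (V_1 - 24)/91 + (V_1 - V_2)/1100 + (V_1 - 0)/20000 = 0
  Node 2: (V_2 - V_1)/1100 + (V_2 - 0)/2.4 = 0
Collecting terms (coefficients in siemens):
  0.01195·V_1 - 0.0009091·V_2 = 0.2637
  0.4176·V_2 - 0.0009091·V_1 = 0
Determinant D = (0.01195)(0.4176) - (-0.0009091)(-0.0009091) = 0.004988
V_1 = [(0.2637)(0.4176) - (-0.0009091)(0)]/D = 22.08 V
V_2 = [(0.01195)(0) - (0.2637)(-0.0009091)]/D = 0.04806 V
V_th = V_2 - V_3 = 0.04806 - 0 = 0.04806 V
Step 2 — R_th: zero the source — replace V1 by a short circuit (node 3 merges into node 0) — and find the resistance seen between A (node 2) and B (node 0).
Reduce the network between node 2 (A) and node 0 (B) by series/parallel combination:
  Rp1 = R1 ‖ R3 (parallel, both between nodes 0 and 1) = 1/(1/91 + 1/20000) = 90.59 Ω
  Rs1 = R2 + Rp1 (series, joined only at node 1) = 1100 + 90.59 = 1191 Ω
  Rp2 = R4 ‖ Rs1 (parallel, both between nodes 0 and 2) = 1/(1/2.4 + 1/1191) = 2.395 Ω
R_th = 2.395 Ω
I_n = V_th/R_th = 0.04806/2.395 = 0.02007 A, and R_n = R_th = 2.395 Ω

Final answer: I_n = 0.02007 A, R_n = 2.395 Ω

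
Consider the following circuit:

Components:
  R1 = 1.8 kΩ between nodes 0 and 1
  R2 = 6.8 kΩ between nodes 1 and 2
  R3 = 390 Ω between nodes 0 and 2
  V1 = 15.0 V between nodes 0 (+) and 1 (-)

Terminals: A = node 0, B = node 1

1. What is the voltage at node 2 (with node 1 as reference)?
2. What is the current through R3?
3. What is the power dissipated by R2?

Nodal analysis, taking node 1 as the 0 V reference.
Source V1 fixes V_0 = 15 V.
KCL at each unknown node (sum of currents leaving = 0; resistances in Ω):
  Node 2: (V_2 - 0)/6800 + (V_2 - 15)/390 = 0
Collecting terms: 0.002711 × V_2 = 0.03846  =>  V_2 = 14.19 V
Part 1:
  Read off the nodal solution: V_2 = 14.19 V
Part 2:
  I_R3 = (V_0 - V_2)/R3 = (15 - 14.19)/390 = 0.002086 A
  Magnitude: I_R3 = 0.002086 A
Part 3:
  I_R2 = (V_1 - V_2)/R2 = (0 - 14.19)/6800 = -0.002086 A
  P_R2 = I_R2² × R2 = (-0.002086)² × 6800 = 0.0296 W

Final answers:
1. V_2 = 14.19 V
2. I_R3 = 0.002086 A
3. P_R2 = 0.0296 W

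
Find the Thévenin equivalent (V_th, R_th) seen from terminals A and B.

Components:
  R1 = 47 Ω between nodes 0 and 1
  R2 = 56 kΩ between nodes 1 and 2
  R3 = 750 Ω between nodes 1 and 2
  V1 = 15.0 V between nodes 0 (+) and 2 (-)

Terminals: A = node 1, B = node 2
Step 1 — V_th is the open-circuit voltage V_A - V_B (nothing connected across the terminals).
Nodal analysis, taking node 2 as the 0 V reference.
Source V1 fixes V_0 = 15 V.
KCL at each unknown node (sum of currents leaving = 0; resistances in Ω):
  Node 1: (V_1 - 15)/47 + (V_1 - 0)/56000 + (V_1 - 0)/750 = 0
Collecting terms: 0.02263 × V_1 = 0.3191  =>  V_1 = 14.1 V
V_th = V_1 - V_2 = 14.1 - 0 = 14.1 V
Step 2 — R_th: zero the source — replace V1 by a short circuit (node 2 merges into node 0) — and find the resistance seen between A (node 1) and B (node 0).
Reduce the network between node 1 (A) and node 0 (B) by series/parallel combination:
  Rp1 = R1 ‖ R2 ‖ R3 (parallel, all between nodes 0 and 1) = 1/(1/47 + 1/56000 + 1/750) = 44.19 Ω
R_th = 44.19 Ω

Final answer: V_th = 14.1 V, R_th = 44.19 Ω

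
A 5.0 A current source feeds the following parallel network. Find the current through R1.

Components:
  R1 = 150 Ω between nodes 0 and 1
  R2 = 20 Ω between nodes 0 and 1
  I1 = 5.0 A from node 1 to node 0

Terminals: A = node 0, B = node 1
All resistors sit directly between nodes 0 and 1, so they are in parallel and share one voltage V; the full source current 5 A splits among them.
1/R_par = 1/150 + 1/20 = 0.05667 S  =>  R_par = 17.65 Ω
V = I × R_par = 5 × 17.65 = 88.24 V
I_R1 = V/R1 = 88.24/150 = 0.5882 A

Final answer: 0.5882 A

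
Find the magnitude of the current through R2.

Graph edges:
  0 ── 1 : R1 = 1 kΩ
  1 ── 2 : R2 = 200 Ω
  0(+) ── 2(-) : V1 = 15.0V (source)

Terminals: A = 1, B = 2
Nodal analysis, taking node 2 as the 0 V reference.
Source V1 fixes V_0 = 15 V.
KCL at each unknown node (sum of currents leaving = 0; resistances in Ω):
  Node 1: (V_1 - 15)/1000 + (V_1 - 0)/200 = 0
Collecting terms: 0.006 × V_1 = 0.015  =>  V_1 = 2.5 V
I_R2 = (V_1 - V_2)/R2 = (2.5 - 0)/200 = 0.0125 A
|I_R2| = 0.0125 A

Final answer: |I_R2| = 0.0125 A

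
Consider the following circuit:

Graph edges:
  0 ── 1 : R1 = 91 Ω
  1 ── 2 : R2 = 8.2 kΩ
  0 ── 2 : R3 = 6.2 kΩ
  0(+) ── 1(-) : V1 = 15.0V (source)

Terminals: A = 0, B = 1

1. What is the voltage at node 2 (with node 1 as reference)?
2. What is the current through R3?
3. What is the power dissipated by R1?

Nodal analysis, taking node 1 as the 0 V reference.
Source V1 fixes V_0 = 15 V.
KCL at each unknown node (sum of currents leaving = 0; resistances in Ω):
  Node 2: (V_2 - 0)/8200 + (V_2 - 15)/6200 = 0
Collecting terms: 0.0002832 × V_2 = 0.002419  =>  V_2 = 8.542 V
Part 1:
  Read off the nodal solution: V_2 = 8.542 V
Part 2:
  I_R3 = (V_0 - V_2)/R3 = (15 - 8.542)/6200 = 0.001042 A
  Magnitude: I_R3 = 0.001042 A
Part 3:
  I_R1 = (V_0 - V_1)/R1 = (15 - 0)/91 = 0.1648 A
  P_R1 = I_R1² × R1 = (0.1648)² × 91 = 2.473 W

Final answers:
1. V_2 = 8.542 V
2. I_R3 = 0.001042 A
3. P_R1 = 2.473 W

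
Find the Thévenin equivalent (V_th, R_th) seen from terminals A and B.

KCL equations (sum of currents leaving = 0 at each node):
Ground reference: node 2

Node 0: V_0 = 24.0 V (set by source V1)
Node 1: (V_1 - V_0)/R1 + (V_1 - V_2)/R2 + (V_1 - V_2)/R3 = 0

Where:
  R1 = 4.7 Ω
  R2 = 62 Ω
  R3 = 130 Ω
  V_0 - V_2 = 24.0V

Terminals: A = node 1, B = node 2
Step 1 — V_th is the open-circuit voltage V_A - V_B (nothing connected across the terminals).
Nodal analysis, taking node 2 as the 0 V reference.
Source V1 fixes V_0 = 24 V.
KCL at each unknown node (sum of currents leaving = 0; resistances in Ω):
  Node 1: (V_1 - 24)/4.7 + (V_1 - 0)/62 + (V_1 - 0)/130 = 0
Collecting terms: 0.2366 × V_1 = 5.106  =>  V_1 = 21.58 V
V_th = V_1 - V_2 = 21.58 - 0 = 21.58 V
Step 2 — R_th: zero the source — replace V1 by a short circuit (node 2 merges into node 0) — and find the resistance seen between A (node 1) and B (node 0).
Reduce the network between node 1 (A) and node 0 (B) by series/parallel combination:
  Rp1 = R1 ‖ R2 ‖ R3 (parallel, all between nodes 0 and 1) = 1/(1/4.7 + 1/62 + 1/130) = 4.227 Ω
R_th = 4.227 Ω

Final answer: V_th = 21.58 V, R_th = 4.227 Ω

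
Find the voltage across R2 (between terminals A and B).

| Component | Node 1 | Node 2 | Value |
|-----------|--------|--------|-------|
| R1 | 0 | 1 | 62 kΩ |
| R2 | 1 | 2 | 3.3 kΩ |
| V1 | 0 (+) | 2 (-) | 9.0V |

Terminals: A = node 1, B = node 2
R1 and R2 are in series across V1 (node 0 → node 1 → node 2), and the output A–B is taken across R2, so this is a voltage divider.
Series current: I = V1/(R1 + R2) = 9/(62000 + 3300) = 9/65300 = 0.0001378 A
V_R2 = I × R2 = V1 × R2/(R1 + R2) = 9 × 3300/65300 = 0.4548 V

Final answer: 0.4548 V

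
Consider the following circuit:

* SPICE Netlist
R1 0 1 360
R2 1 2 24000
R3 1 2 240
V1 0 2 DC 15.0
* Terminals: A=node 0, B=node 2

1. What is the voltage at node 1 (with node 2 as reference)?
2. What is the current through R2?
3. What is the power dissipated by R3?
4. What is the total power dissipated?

Nodal analysis, taking node 2 as the 0 V reference.
Source V1 fixes V_0 = 15 V.
KCL at each unknown node (sum of currents leaving = 0; resistances in Ω):
  Node 1: (V_1 - 15)/360 + (V_1 - 0)/24000 + (V_1 - 0)/240 = 0
Collecting terms: 0.006986 × V_1 = 0.04167  =>  V_1 = 5.964 V
Part 1:
  Read off the nodal solution: V_1 = 5.964 V
Part 2:
  I_R2 = (V_1 - V_2)/R2 = (5.964 - 0)/24000 = 0.0002485 A
  Magnitude: I_R2 = 0.0002485 A
Part 3:
  I_R3 = (V_1 - V_2)/R3 = (5.964 - 0)/240 = 0.02485 A
  P_R3 = I_R3² × R3 = (0.02485)² × 240 = 0.1482 W
Part 4:
  Power in each resistor, P = (ΔV)²/R:
    P_R1 = (15 - 5.964)²/360 = 0.2268 W
    P_R2 = (5.964 - 0)²/24000 = 0.001482 W
    P_R3 = (5.964 - 0)²/240 = 0.1482 W
  P_total = P_R1 + P_R2 + P_R3 = 0.3765 W

Final answers:
1. V_1 = 5.964 V
2. I_R2 = 0.0002485 A
3. P_R3 = 0.1482 W
4. P_total = 0.3765 W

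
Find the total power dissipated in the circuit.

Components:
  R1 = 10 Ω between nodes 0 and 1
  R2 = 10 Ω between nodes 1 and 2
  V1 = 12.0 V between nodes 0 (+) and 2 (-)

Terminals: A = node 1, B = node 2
Nodal analysis, taking node 2 as the 0 V reference.
Source V1 fixes V_0 = 12 V.
KCL at each unknown node (sum of currents leaving = 0; resistances in Ω):
  Node 1: (V_1 - 12)/10 + (V_1 - 0)/10 = 0
Collecting terms: 0.2 × V_1 = 1.2  =>  V_1 = 6 V
Power in each resistor, P = (ΔV)²/R:
  P_R1 = (12 - 6)²/10 = 3.6 W
  P_R2 = (6 - 0)²/10 = 3.6 W
P_total = P_R1 + P_R2 = 7.2 W

Final answer: 7.2 W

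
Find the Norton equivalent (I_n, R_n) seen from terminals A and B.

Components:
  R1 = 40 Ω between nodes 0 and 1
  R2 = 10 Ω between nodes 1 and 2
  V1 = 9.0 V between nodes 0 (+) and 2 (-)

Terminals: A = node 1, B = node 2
Find the Thévenin equivalent first; then I_n = V_th/R_th and R_n = R_th.
Step 1 — V_th is the open-circuit voltage V_A - V_B (nothing connected across the terminals).
Nodal analysis, taking node 2 as the 0 V reference.
Source V1 fixes V_0 = 9 V.
KCL at each unknown node (sum of currents leaving = 0; resistances in Ω):
  Node 1: (V_1 - 9)/40 + (V_1 - 0)/10 = 0
Collecting terms: 0.125 × V_1 = 0.225  =>  V_1 = 1.8 V
V_th = V_1 - V_2 = 1.8 - 0 = 1.8 V
Step 2 — R_th: zero the source — replace V1 by a short circuit (node 2 merges into node 0) — and find the resistance seen between A (node 1) and B (node 0).
Reduce the network between node 1 (A) and node 0 (B) by series/parallel combination:
  Rp1 = R1 ‖ R2 (parallel, both between nodes 0 and 1) = 1/(1/40 + 1/10) = 8 Ω
R_th = 8 Ω
I_n = V_th/R_th = 1.8/8 = 0.225 A, and R_n = R_th = 8 Ω

Final answer: I_n = 0.225 A, R_n = 8 Ω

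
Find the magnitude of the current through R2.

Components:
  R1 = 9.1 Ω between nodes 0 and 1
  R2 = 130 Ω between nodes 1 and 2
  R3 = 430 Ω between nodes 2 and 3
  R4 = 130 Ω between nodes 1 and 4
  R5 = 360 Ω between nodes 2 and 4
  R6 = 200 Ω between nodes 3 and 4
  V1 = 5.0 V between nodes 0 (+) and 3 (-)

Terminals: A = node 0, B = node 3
Nodal analysis, taking node 3 as the 0 V reference.
Source V1 fixes V_0 = 5 V.
KCL at each unknown node (sum of currents leaving = 0; resistances in Ω):
  Node 1: (V_1 - 5)/9.1 + (V_1 - V_2)/130 + (V_1 - V_4)/130 = 0
  Node 2: (V_2 - V_1)/130 + (V_2 - 0)/430 + (V_2 - V_4)/360 = 0
  Node 4: (V_4 - V_1)/130 + (V_4 - V_2)/360 + (V_4 - 0)/200 = 0
Collecting terms (coefficients in siemens):
  0.1253·V_1 - 0.007692·V_2 - 0.007692·V_4 = 0.5495
  0.0128·V_2 - 0.007692·V_1 - 0.002778·V_4 = 0
  0.01547·V_4 - 0.007692·V_1 - 0.002778·V_2 = 0
Solving these 3 simultaneous equations (Gaussian elimination) gives:
  V_1 = 4.788 V, V_2 = 3.533 V, V_4 = 3.015 V
I_R2 = (V_1 - V_2)/R2 = (4.788 - 3.533)/130 = 0.009654 A
|I_R2| = 0.009654 A

Final answer: |I_R2| = 0.009654 A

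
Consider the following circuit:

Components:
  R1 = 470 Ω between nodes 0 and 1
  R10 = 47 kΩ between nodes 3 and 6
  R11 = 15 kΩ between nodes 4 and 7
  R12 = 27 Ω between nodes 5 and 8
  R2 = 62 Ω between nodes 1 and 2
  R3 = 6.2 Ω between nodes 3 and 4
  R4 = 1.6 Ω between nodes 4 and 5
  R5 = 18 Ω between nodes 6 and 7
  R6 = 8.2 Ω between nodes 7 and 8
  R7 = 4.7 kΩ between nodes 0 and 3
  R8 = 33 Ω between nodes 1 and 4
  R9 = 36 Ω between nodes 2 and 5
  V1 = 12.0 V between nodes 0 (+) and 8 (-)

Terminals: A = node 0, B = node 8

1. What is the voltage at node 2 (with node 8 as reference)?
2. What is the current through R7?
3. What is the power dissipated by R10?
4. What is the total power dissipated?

Nodal analysis, taking node 8 as the 0 V reference.
Source V1 fixes V_0 = 12 V.
KCL at each unknown node (sum of currents leaving = 0; resistances in Ω):
  Node 1: (V_1 - 12)/470 + (V_1 - V_2)/62 + (V_1 - V_4)/33 = 0
  Node 2: (V_2 - V_1)/62 + (V_2 - V_5)/36 = 0
  Node 3: (V_3 - V_4)/6.2 + (V_3 - 12)/4700 + (V_3 - V_6)/47000 = 0
  Node 4: (V_4 - V_3)/6.2 + (V_4 - V_5)/1.6 + (V_4 - V_1)/33 + (V_4 - V_7)/15000 = 0
  Node 5: (V_5 - V_4)/1.6 + (V_5 - V_2)/36 + (V_5 - 0)/27 = 0
  Node 6: (V_6 - V_7)/18 + (V_6 - V_3)/47000 = 0
  Node 7: (V_7 - V_6)/18 + (V_7 - 0)/8.2 + (V_7 - V_4)/15000 = 0
Collecting terms (coefficients in siemens):
  0.04856·V_1 - 0.01613·V_2 - 0.0303·V_4 = 0.02553
  0.04391·V_2 - 0.01613·V_1 - 0.02778·V_5 = 0
  0.1615·V_3 - 0.1613·V_4 - 0.00002128·V_6 = 0.002553
  0.8167·V_4 - 0.0303·V_1 - 0.1613·V_3 - 0.625·V_5 - 0.00006667·V_7 = 0
  0.6898·V_5 - 0.02778·V_2 - 0.625·V_4 = 0
  0.05558·V_6 - 0.00002128·V_3 - 0.05556·V_7 = 0
  0.1776·V_7 - 0.00006667·V_4 - 0.05556·V_6 = 0
Solving these 7 simultaneous equations (Gaussian elimination) gives:
  V_1 = 1.266 V, V_2 = 0.8952 V, V_3 = 0.7252 V, V_4 = 0.7104 V
  V_5 = 0.6797 V, V_6 = 0.0007919 V, V_7 = 0.0005144 V
Part 1:
  Read off the nodal solution: V_2 = 0.8952 V
Part 2:
  I_R7 = (V_0 - V_3)/R7 = (12 - 0.7252)/4700 = 0.002399 A
  Magnitude: I_R7 = 0.002399 A
Part 3:
  I_R10 = (V_3 - V_6)/R10 = (0.7252 - 0.0007919)/47000 = 0.00001541 A
  P_R10 = I_R10² × R10 = (0.00001541)² × 47000 = 0.00001116 W
Part 4:
  Power in each resistor, P = (ΔV)²/R:
    P_R1 = (12 - 1.266)²/470 = 0.2451 W
    P_R2 = (1.266 - 0.8952)²/62 = 0.002223 W
    P_R3 = (0.7252 - 0.7104)²/6.2 = 0.00003522 W
    P_R4 = (0.7104 - 0.6797)²/1.6 = 0.000589 W
    P_R5 = (0.0007919 - 0.0005144)²/18 = 0.000000004276 W
    P_R6 = (0.0005144 - 0)²/8.2 = 0.00000003227 W
    P_R7 = (12 - 0.7252)²/4700 = 0.02705 W
    P_R8 = (1.266 - 0.7104)²/33 = 0.00937 W
    P_R9 = (0.8952 - 0.6797)²/36 = 0.001291 W
    P_R10 = (0.7252 - 0.0007919)²/47000 = 0.00001116 W
    P_R11 = (0.7104 - 0.0005144)²/15000 = 0.00003359 W
    P_R12 = (0.6797 - 0)²/27 = 0.01711 W
  P_total = P_R1 + P_R2 + P_R3 + P_R4 + P_R5 + P_R6 + P_R7 + P_R8 + P_R9 + P_R10 + P_R11 + P_R12 = 0.3028 W

Final answers:
1. V_2 = 0.8952 V
2. I_R7 = 0.002399 A
3. P_R10 = 1.116e-05 W
4. P_total = 0.3028 W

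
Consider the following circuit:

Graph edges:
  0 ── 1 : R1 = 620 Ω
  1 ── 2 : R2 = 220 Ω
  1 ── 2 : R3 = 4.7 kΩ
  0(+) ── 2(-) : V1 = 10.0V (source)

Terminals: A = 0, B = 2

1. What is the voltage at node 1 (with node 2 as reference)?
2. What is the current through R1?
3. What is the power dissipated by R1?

Nodal analysis, taking node 2 as the 0 V reference.
Source V1 fixes V_0 = 10 V.
KCL at each unknown node (sum of currents leaving = 0; resistances in Ω):
  Node 1: (V_1 - 10)/620 + (V_1 - 0)/220 + (V_1 - 0)/4700 = 0
Collecting terms: 0.006371 × V_1 = 0.01613  =>  V_1 = 2.532 V
Part 1:
  Read off the nodal solution: V_1 = 2.532 V
Part 2:
  I_R1 = (V_0 - V_1)/R1 = (10 - 2.532)/620 = 0.01205 A
  Magnitude: I_R1 = 0.01205 A
Part 3:
  I_R1 = (V_0 - V_1)/R1 = (10 - 2.532)/620 = 0.01205 A
  P_R1 = I_R1² × R1 = (0.01205)² × 620 = 0.08996 W

Final answers:
1. V_1 = 2.532 V
2. I_R1 = 0.01205 A
3. P_R1 = 0.08996 W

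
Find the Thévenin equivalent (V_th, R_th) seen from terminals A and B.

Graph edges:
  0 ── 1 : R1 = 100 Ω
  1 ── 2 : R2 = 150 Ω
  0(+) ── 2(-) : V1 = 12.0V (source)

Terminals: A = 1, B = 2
Step 1 — V_th is the open-circuit voltage V_A - V_B (nothing connected across the terminals).
Nodal analysis, taking node 2 as the 0 V reference.
Source V1 fixes V_0 = 12 V.
KCL at each unknown node (sum of currents leaving = 0; resistances in Ω):
  Node 1: (V_1 - 12)/100 + (V_1 - 0)/150 = 0
Collecting terms: 0.01667 × V_1 = 0.12  =>  V_1 = 7.2 V
V_th = V_1 - V_2 = 7.2 - 0 = 7.2 V
Step 2 — R_th: zero the source — replace V1 by a short circuit (node 2 merges into node 0) — and find the resistance seen between A (node 1) and B (node 0).
Reduce the network between node 1 (A) and node 0 (B) by series/parallel combination:
  Rp1 = R1 ‖ R2 (parallel, both between nodes 0 and 1) = 1/(1/100 + 1/150) = 60 Ω
R_th = 60 Ω

Final answer: V_th = 7.2 V, R_th = 60 Ω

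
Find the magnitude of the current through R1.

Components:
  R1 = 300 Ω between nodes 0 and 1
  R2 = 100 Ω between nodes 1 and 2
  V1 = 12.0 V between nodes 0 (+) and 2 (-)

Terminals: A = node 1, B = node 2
Nodal analysis, taking node 2 as the 0 V reference.
Source V1 fixes V_0 = 12 V.
KCL at each unknown node (sum of currents leaving = 0; resistances in Ω):
  Node 1: (V_1 - 12)/300 + (V_1 - 0)/100 = 0
Collecting terms: 0.01333 × V_1 = 0.04  =>  V_1 = 3 V
I_R1 = (V_0 - V_1)/R1 = (12 - 3)/300 = 0.03 A
|I_R1| = 0.03 A

Final answer: |I_R1| = 0.03 A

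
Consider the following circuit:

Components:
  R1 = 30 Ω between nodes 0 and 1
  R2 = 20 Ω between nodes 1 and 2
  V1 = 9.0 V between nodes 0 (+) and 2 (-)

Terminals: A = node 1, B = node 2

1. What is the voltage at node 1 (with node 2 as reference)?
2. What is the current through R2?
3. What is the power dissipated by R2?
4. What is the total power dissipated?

Nodal analysis, taking node 2 as the 0 V reference.
Source V1 fixes V_0 = 9 V.
KCL at each unknown node (sum of currents leaving = 0; resistances in Ω):
  Node 1: (V_1 - 9)/30 + (V_1 - 0)/20 = 0
Collecting terms: 0.08333 × V_1 = 0.3  =>  V_1 = 3.6 V
Part 1:
  Read off the nodal solution: V_1 = 3.6 V
Part 2:
  I_R2 = (V_1 - V_2)/R2 = (3.6 - 0)/20 = 0.18 A
  Magnitude: I_R2 = 0.18 A
Part 3:
  I_R2 = (V_1 - V_2)/R2 = (3.6 - 0)/20 = 0.18 A
  P_R2 = I_R2² × R2 = (0.18)² × 20 = 0.648 W
Part 4:
  Power in each resistor, P = (ΔV)²/R:
    P_R1 = (9 - 3.6)²/30 = 0.972 W
    P_R2 = (3.6 - 0)²/20 = 0.648 W
  P_total = P_R1 + P_R2 = 1.62 W

Final answers:
1. V_1 = 3.6 V
2. I_R2 = 0.18 A
3. P_R2 = 0.648 W
4. P_total = 1.62 W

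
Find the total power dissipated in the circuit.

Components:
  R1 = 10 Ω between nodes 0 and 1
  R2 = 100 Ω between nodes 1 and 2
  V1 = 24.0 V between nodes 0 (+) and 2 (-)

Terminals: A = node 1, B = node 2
Nodal analysis, taking node 2 as the 0 V reference.
Source V1 fixes V_0 = 24 V.
KCL at each unknown node (sum of currents leaving = 0; resistances in Ω):
  Node 1: (V_1 - 24)/10 + (V_1 - 0)/100 = 0
Collecting terms: 0.11 × V_1 = 2.4  =>  V_1 = 21.82 V
Power in each resistor, P = (ΔV)²/R:
  P_R1 = (24 - 21.82)²/10 = 0.476 W
  P_R2 = (21.82 - 0)²/100 = 4.76 W
P_total = P_R1 + P_R2 = 5.236 W

Final answer: 5.236 W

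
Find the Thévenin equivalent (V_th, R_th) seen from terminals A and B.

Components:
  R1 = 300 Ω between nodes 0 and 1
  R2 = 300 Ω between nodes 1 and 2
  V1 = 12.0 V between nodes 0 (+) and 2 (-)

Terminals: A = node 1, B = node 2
Step 1 — V_th is the open-circuit voltage V_A - V_B (nothing connected across the terminals).
Nodal analysis, taking node 2 as the 0 V reference.
Source V1 fixes V_0 = 12 V.
KCL at each unknown node (sum of currents leaving = 0; resistances in Ω):
  Node 1: (V_1 - 12)/300 + (V_1 - 0)/300 = 0
Collecting terms: 0.006667 × V_1 = 0.04  =>  V_1 = 6 V
V_th = V_1 - V_2 = 6 - 0 = 6 V
Step 2 — R_th: zero the source — replace V1 by a short circuit (node 2 merges into node 0) — and find the resistance seen between A (node 1) and B (node 0).
Reduce the network between node 1 (A) and node 0 (B) by series/parallel combination:
  Rp1 = R1 ‖ R2 (parallel, both between nodes 0 and 1) = 1/(1/300 + 1/300) = 150 Ω
R_th = 150 Ω

Final answer: V_th = 6 V, R_th = 150 Ω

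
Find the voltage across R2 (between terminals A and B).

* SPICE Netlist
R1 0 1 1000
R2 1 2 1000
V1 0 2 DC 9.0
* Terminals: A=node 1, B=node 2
R1 and R2 are in series across V1 (node 0 → node 1 → node 2), and the output A–B is taken across R2, so this is a voltage divider.
Series current: I = V1/(R1 + R2) = 9/(1000 + 1000) = 9/2000 = 0.0045 A
V_R2 = I × R2 = V1 × R2/(R1 + R2) = 9 × 1000/2000 = 4.5 V

Final answer: 4.5 V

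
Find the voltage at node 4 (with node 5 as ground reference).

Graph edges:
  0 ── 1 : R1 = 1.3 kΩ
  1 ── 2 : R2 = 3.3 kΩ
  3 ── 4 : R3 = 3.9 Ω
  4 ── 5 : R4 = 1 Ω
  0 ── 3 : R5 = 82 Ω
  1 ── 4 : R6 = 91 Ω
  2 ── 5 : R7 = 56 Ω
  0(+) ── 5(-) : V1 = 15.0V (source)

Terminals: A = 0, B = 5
Nodal analysis, taking node 5 as the 0 V reference.
Source V1 fixes V_0 = 15 V.
KCL at each unknown node (sum of currents leaving = 0; resistances in Ω):
  Node 1: (V_1 - 15)/1300 + (V_1 - V_2)/3300 + (V_1 - V_4)/91 = 0
  Node 2: (V_2 - V_1)/3300 + (V_2 - 0)/56 = 0
  Node 3: (V_3 - V_4)/3.9 + (V_3 - 15)/82 = 0
  Node 4: (V_4 - V_3)/3.9 + (V_4 - 0)/1 + (V_4 - V_1)/91 = 0
Collecting terms (coefficients in siemens):
  0.01206·V_1 - 0.000303·V_2 - 0.01099·V_4 = 0.01154
  0.01816·V_2 - 0.000303·V_1 = 0
  0.2686·V_3 - 0.2564·V_4 = 0.1829
  1.267·V_4 - 0.01099·V_1 - 0.2564·V_3 = 0
Solving these 4 simultaneous equations (Gaussian elimination) gives:
  V_1 = 1.124 V, V_2 = 0.01875 V, V_3 = 0.8556 V, V_4 = 0.1828 V
The requested potential is V_4 = 0.1828 V.

Final answer: V_4 = 0.1828 V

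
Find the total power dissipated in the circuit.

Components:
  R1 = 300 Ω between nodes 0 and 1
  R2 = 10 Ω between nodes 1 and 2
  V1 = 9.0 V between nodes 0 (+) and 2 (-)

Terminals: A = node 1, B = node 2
Nodal analysis, taking node 2 as the 0 V reference.
Source V1 fixes V_0 = 9 V.
KCL at each unknown node (sum of currents leaving = 0; resistances in Ω):
  Node 1: (V_1 - 9)/300 + (V_1 - 0)/10 = 0
Collecting terms: 0.1033 × V_1 = 0.03  =>  V_1 = 0.2903 V
Power in each resistor, P = (ΔV)²/R:
  P_R1 = (9 - 0.2903)²/300 = 0.2529 W
  P_R2 = (0.2903 - 0)²/10 = 0.008429 W
P_total = P_R1 + P_R2 = 0.2613 W

Final answer: 0.2613 W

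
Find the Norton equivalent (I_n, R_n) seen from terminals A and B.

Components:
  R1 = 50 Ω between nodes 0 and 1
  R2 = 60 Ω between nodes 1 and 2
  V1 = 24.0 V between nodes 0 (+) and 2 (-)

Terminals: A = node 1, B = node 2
Find the Thévenin equivalent first; then I_n = V_th/R_th and R_n = R_th.
Step 1 — V_th is the open-circuit voltage V_A - V_B (nothing connected across the terminals).
Nodal analysis, taking node 2 as the 0 V reference.
Source V1 fixes V_0 = 24 V.
KCL at each unknown node (sum of currents leaving = 0; resistances in Ω):
  Node 1: (V_1 - 24)/50 + (V_1 - 0)/60 = 0
Collecting terms: 0.03667 × V_1 = 0.48  =>  V_1 = 13.09 V
V_th = V_1 - V_2 = 13.09 - 0 = 13.09 V
Step 2 — R_th: zero the source — replace V1 by a short circuit (node 2 merges into node 0) — and find the resistance seen between A (node 1) and B (node 0).
Reduce the network between node 1 (A) and node 0 (B) by series/parallel combination:
  Rp1 = R1 ‖ R2 (parallel, both between nodes 0 and 1) = 1/(1/50 + 1/60) = 27.27 Ω
R_th = 27.27 Ω
I_n = V_th/R_th = 13.09/27.27 = 0.48 A, and R_n = R_th = 27.27 Ω

Final answer: I_n = 0.48 A, R_n = 27.27 Ω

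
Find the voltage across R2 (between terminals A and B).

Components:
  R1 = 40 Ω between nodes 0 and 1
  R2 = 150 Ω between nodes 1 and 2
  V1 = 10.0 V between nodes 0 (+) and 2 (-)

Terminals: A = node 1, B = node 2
R1 and R2 are in series across V1 (node 0 → node 1 → node 2), and the output A–B is taken across R2, so this is a voltage divider.
Series current: I = V1/(R1 + R2) = 10/(40 + 150) = 10/190 = 0.05263 A
V_R2 = I × R2 = V1 × R2/(R1 + R2) = 10 × 150/190 = 7.895 V

Final answer: 7.895 V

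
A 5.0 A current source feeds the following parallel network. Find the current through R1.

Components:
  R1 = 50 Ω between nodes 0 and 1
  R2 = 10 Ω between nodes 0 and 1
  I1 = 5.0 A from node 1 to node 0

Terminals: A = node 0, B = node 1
All resistors sit directly between nodes 0 and 1, so they are in parallel and share one voltage V; the full source current 5 A splits among them.
1/R_par = 1/50 + 1/10 = 0.12 S  =>  R_par = 8.333 Ω
V = I × R_par = 5 × 8.333 = 41.67 V
I_R1 = V/R1 = 41.67/50 = 0.8333 A

Final answer: 0.8333 A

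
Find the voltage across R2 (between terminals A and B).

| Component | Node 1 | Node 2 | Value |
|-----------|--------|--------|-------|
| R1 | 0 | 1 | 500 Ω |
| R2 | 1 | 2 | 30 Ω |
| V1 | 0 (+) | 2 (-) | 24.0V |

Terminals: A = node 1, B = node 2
R1 and R2 are in series across V1 (node 0 → node 1 → node 2), and the output A–B is taken across R2, so this is a voltage divider.
Series current: I = V1/(R1 + R2) = 24/(500 + 30) = 24/530 = 0.04528 A
V_R2 = I × R2 = V1 × R2/(R1 + R2) = 24 × 30/530 = 1.358 V

Final answer: 1.358 V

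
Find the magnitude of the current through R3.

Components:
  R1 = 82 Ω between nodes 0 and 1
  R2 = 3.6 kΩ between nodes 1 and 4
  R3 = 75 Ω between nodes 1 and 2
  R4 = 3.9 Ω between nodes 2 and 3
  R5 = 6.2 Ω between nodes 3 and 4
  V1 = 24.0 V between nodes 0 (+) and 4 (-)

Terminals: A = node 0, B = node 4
Nodal analysis, taking node 4 as the 0 V reference.
Source V1 fixes V_0 = 24 V.
KCL at each unknown node (sum of currents leaving = 0; resistances in Ω):
  Node 1: (V_1 - 24)/82 + (V_1 - 0)/3600 + (V_1 - V_2)/75 = 0
  Node 2: (V_2 - V_1)/75 + (V_2 - V_3)/3.9 = 0
  Node 3: (V_3 - V_2)/3.9 + (V_3 - 0)/6.2 = 0
Collecting terms (coefficients in siemens):
  0.02581·V_1 - 0.01333·V_2 = 0.2927
  0.2697·V_2 - 0.01333·V_1 - 0.2564·V_3 = 0
  0.4177·V_3 - 0.2564·V_2 = 0
Solving these 3 simultaneous equations (Gaussian elimination) gives:
  V_1 = 12.08 V, V_2 = 1.434 V, V_3 = 0.8803 V
I_R3 = (V_1 - V_2)/R3 = (12.08 - 1.434)/75 = 0.142 A
|I_R3| = 0.142 A

Final answer: |I_R3| = 0.142 A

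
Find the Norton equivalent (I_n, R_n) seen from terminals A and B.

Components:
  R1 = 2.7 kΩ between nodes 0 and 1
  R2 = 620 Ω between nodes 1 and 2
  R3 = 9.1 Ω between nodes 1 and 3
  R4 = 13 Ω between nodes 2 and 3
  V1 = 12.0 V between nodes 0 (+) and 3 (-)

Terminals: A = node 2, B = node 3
Find the Thévenin equivalent first; then I_n = V_th/R_th and R_n = R_th.
Step 1 — V_th is the open-circuit voltage V_A - V_B (nothing connected across the terminals).
Nodal analysis, taking node 3 as the 0 V reference.
Source V1 fixes V_0 = 12 V.
KCL at each unknown node (sum of currents leaving = 0; resistances in Ω):
  Node 1: (V_1 - 12)/2700 + (V_1 - V_2)/620 + (V_1 - 0)/9.1 = 0
  Node 2: (V_2 - V_1)/620 + (V_2 - 0)/13 = 0
Collecting terms (coefficients in siemens):
  0.1119·V_1 - 0.001613·V_2 = 0.004444
  0.07854·V_2 - 0.001613·V_1 = 0
Determinant D = (0.1119)(0.07854) - (-0.001613)(-0.001613) = 0.008783
V_1 = [(0.004444)(0.07854) - (-0.001613)(0)]/D = 0.03974 V
V_2 = [(0.1119)(0) - (0.004444)(-0.001613)]/D = 0.0008161 V
V_th = V_2 - V_3 = 0.0008161 - 0 = 0.0008161 V
Step 2 — R_th: zero the source — replace V1 by a short circuit (node 3 merges into node 0) — and find the resistance seen between A (node 2) and B (node 0).
Reduce the network between node 2 (A) and node 0 (B) by series/parallel combination:
  Rp1 = R1 ‖ R3 (parallel, both between nodes 0 and 1) = 1/(1/2700 + 1/9.1) = 9.069 Ω
  Rs1 = R2 + Rp1 (series, joined only at node 1) = 620 + 9.069 = 629.1 Ω
  Rp2 = R4 ‖ Rs1 (parallel, both between nodes 0 and 2) = 1/(1/13 + 1/629.1) = 12.74 Ω
R_th = 12.74 Ω
I_n = V_th/R_th = 0.0008161/12.74 = 0.00006408 A, and R_n = R_th = 12.74 Ω

Final answer: I_n = 6.408e-05 A, R_n = 12.74 Ω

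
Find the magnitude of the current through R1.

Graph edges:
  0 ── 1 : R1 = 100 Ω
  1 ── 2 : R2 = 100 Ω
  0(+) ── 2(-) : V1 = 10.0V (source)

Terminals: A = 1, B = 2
Nodal analysis, taking node 2 as the 0 V reference.
Source V1 fixes V_0 = 10 V.
KCL at each unknown node (sum of currents leaving = 0; resistances in Ω):
  Node 1: (V_1 - 10)/100 + (V_1 - 0)/100 = 0
Collecting terms: 0.02 × V_1 = 0.1  =>  V_1 = 5 V
I_R1 = (V_0 - V_1)/R1 = (10 - 5)/100 = 0.05 A
|I_R1| = 0.05 A

Final answer: |I_R1| = 0.05 A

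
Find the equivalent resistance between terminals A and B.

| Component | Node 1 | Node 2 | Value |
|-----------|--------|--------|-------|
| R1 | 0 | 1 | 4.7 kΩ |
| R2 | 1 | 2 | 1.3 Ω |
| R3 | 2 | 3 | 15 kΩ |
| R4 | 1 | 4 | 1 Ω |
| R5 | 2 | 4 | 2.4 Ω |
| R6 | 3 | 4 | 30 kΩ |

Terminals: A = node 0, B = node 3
The network is not a plain series/parallel combination. Inject a 1 A test current into terminal A (node 0) and return it from terminal B (node 3); then R_eq = V_A / (1 A).
Nodal analysis, taking node 3 as the 0 V reference.
Current source I_test pushes 1 A into node 0 and draws it out of node 3.
KCL at each unknown node (sum of currents leaving = 0; resistances in Ω):
  Node 0: (V_0 - V_1)/4700 - 1 = 0
  Node 1: (V_1 - V_0)/4700 + (V_1 - V_2)/1.3 + (V_1 - V_4)/1 = 0
  Node 2: (V_2 - V_1)/1.3 + (V_2 - 0)/15000 + (V_2 - V_4)/2.4 = 0
  Node 4: (V_4 - V_1)/1 + (V_4 - V_2)/2.4 + (V_4 - 0)/30000 = 0
Collecting terms (coefficients in siemens):
  0.0002128·V_0 - 0.0002128·V_1 = 1
  1.769·V_1 - 0.0002128·V_0 - 0.7692·V_2 - 1·V_4 = 0
  1.186·V_2 - 0.7692·V_1 - 0.4167·V_4 = 0
  1.417·V_4 - 1·V_1 - 0.4167·V_2 = 0
Solving these 4 simultaneous equations (Gaussian elimination) gives:
  V_0 = 14700 V, V_1 = 10000 V, V_2 = 10000 V, V_4 = 10000 V
R_eq = V_0 / 1 A = 14700 Ω = 14.7 kΩ

Final answer: 14.7 kΩ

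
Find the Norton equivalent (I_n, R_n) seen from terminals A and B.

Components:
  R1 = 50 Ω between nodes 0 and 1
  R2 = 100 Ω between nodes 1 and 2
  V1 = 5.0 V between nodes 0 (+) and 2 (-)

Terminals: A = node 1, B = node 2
Find the Thévenin equivalent first; then I_n = V_th/R_th and R_n = R_th.
Step 1 — V_th is the open-circuit voltage V_A - V_B (nothing connected across the terminals).
Nodal analysis, taking node 2 as the 0 V reference.
Source V1 fixes V_0 = 5 V.
KCL at each unknown node (sum of currents leaving = 0; resistances in Ω):
  Node 1: (V_1 - 5)/50 + (V_1 - 0)/100 = 0
Collecting terms: 0.03 × V_1 = 0.1  =>  V_1 = 3.333 V
V_th = V_1 - V_2 = 3.333 - 0 = 3.333 V
Step 2 — R_th: zero the source — replace V1 by a short circuit (node 2 merges into node 0) — and find the resistance seen between A (node 1) and B (node 0).
Reduce the network between node 1 (A) and node 0 (B) by series/parallel combination:
  Rp1 = R1 ‖ R2 (parallel, both between nodes 0 and 1) = 1/(1/50 + 1/100) = 33.33 Ω
R_th = 33.33 Ω
I_n = V_th/R_th = 3.333/33.33 = 0.1 A, and R_n = R_th = 33.33 Ω

Final answer: I_n = 0.1 A, R_n = 33.33 Ω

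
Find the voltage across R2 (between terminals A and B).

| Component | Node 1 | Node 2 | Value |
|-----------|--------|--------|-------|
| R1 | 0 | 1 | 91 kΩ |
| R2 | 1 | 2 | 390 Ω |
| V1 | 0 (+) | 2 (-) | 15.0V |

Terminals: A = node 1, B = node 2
R1 and R2 are in series across V1 (node 0 → node 1 → node 2), and the output A–B is taken across R2, so this is a voltage divider.
Series current: I = V1/(R1 + R2) = 15/(91000 + 390) = 15/91390 = 0.0001641 A
V_R2 = I × R2 = V1 × R2/(R1 + R2) = 15 × 390/91390 = 0.06401 V

Final answer: 0.06401 V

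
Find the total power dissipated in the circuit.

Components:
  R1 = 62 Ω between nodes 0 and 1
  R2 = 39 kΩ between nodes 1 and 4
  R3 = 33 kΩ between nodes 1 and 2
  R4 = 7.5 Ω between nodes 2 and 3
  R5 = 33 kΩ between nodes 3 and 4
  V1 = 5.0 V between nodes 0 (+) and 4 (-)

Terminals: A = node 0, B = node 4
Nodal analysis, taking node 4 as the 0 V reference.
Source V1 fixes V_0 = 5 V.
KCL at each unknown node (sum of currents leaving = 0; resistances in Ω):
  Node 1: (V_1 - 5)/62 + (V_1 - 0)/39000 + (V_1 - V_2)/33000 = 0
  Node 2: (V_2 - V_1)/33000 + (V_2 - V_3)/7.5 = 0
  Node 3: (V_3 - V_2)/7.5 + (V_3 - 0)/33000 = 0
Collecting terms (coefficients in siemens):
  0.01618·V_1 - 0.0000303·V_2 = 0.08065
  0.1334·V_2 - 0.0000303·V_1 - 0.1333·V_3 = 0
  0.1334·V_3 - 0.1333·V_2 = 0
Solving these 3 simultaneous equations (Gaussian elimination) gives:
  V_1 = 4.987 V, V_2 = 2.494 V, V_3 = 2.493 V
Power in each resistor, P = (ΔV)²/R:
  P_R1 = (5 - 4.987)²/62 = 0.000002566 W
  P_R2 = (4.987 - 0)²/39000 = 0.0006378 W
  P_R3 = (4.987 - 2.494)²/33000 = 0.0001884 W
  P_R4 = (2.494 - 2.493)²/7.5 = 0.00000004282 W
  P_R5 = (2.493 - 0)²/33000 = 0.0001884 W
P_total = P_R1 + P_R2 + P_R3 + P_R4 + P_R5 = 0.001017 W

Final answer: 0.001017 W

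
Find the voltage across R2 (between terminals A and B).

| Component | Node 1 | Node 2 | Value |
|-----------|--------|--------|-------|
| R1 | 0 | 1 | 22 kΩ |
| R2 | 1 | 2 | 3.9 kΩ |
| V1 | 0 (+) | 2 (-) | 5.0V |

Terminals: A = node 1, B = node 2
R1 and R2 are in series across V1 (node 0 → node 1 → node 2), and the output A–B is taken across R2, so this is a voltage divider.
Series current: I = V1/(R1 + R2) = 5/(22000 + 3900) = 5/25900 = 0.0001931 A
V_R2 = I × R2 = V1 × R2/(R1 + R2) = 5 × 3900/25900 = 0.7529 V

Final answer: 0.7529 V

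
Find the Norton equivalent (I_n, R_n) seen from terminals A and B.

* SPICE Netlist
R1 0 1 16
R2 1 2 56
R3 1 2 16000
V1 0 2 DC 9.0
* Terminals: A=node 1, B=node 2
Find the Thévenin equivalent first; then I_n = V_th/R_th and R_n = R_th.
Step 1 — V_th is the open-circuit voltage V_A - V_B (nothing connected across the terminals).
Nodal analysis, taking node 2 as the 0 V reference.
Source V1 fixes V_0 = 9 V.
KCL at each unknown node (sum of currents leaving = 0; resistances in Ω):
  Node 1: (V_1 - 9)/16 + (V_1 - 0)/56 + (V_1 - 0)/16000 = 0
Collecting terms: 0.08042 × V_1 = 0.5625  =>  V_1 = 6.995 V
V_th = V_1 - V_2 = 6.995 - 0 = 6.995 V
Step 2 — R_th: zero the source — replace V1 by a short circuit (node 2 merges into node 0) — and find the resistance seen between A (node 1) and B (node 0).
Reduce the network between node 1 (A) and node 0 (B) by series/parallel combination:
  Rp1 = R1 ‖ R2 ‖ R3 (parallel, all between nodes 0 and 1) = 1/(1/16 + 1/56 + 1/16000) = 12.43 Ω
R_th = 12.43 Ω
I_n = V_th/R_th = 6.995/12.43 = 0.5625 A, and R_n = R_th = 12.43 Ω

Final answer: I_n = 0.5625 A, R_n = 12.43 Ω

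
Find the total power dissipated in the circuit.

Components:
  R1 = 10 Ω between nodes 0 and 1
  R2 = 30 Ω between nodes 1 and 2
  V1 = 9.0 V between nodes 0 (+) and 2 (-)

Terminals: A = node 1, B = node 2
Nodal analysis, taking node 2 as the 0 V reference.
Source V1 fixes V_0 = 9 V.
KCL at each unknown node (sum of currents leaving = 0; resistances in Ω):
  Node 1: (V_1 - 9)/10 + (V_1 - 0)/30 = 0
Collecting terms: 0.1333 × V_1 = 0.9  =>  V_1 = 6.75 V
Power in each resistor, P = (ΔV)²/R:
  P_R1 = (9 - 6.75)²/10 = 0.5062 W
  P_R2 = (6.75 - 0)²/30 = 1.519 W
P_total = P_R1 + P_R2 = 2.025 W

Final answer: 2.025 W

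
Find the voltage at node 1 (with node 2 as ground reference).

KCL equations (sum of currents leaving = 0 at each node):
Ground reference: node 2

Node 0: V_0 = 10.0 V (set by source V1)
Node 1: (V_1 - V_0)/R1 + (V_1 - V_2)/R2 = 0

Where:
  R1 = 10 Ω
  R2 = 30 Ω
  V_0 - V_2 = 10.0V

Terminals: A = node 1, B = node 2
Nodal analysis, taking node 2 as the 0 V reference.
Source V1 fixes V_0 = 10 V.
KCL at each unknown node (sum of currents leaving = 0; resistances in Ω):
  Node 1: (V_1 - 10)/10 + (V_1 - 0)/30 = 0
Collecting terms: 0.1333 × V_1 = 1  =>  V_1 = 7.5 V
The requested potential is V_1 = 7.5 V.

Final answer: V_1 = 7.5 V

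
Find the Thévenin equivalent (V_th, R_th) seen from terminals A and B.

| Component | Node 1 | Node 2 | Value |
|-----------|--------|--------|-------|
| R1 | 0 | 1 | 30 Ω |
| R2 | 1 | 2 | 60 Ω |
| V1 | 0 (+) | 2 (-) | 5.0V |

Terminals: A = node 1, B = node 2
Step 1 — V_th is the open-circuit voltage V_A - V_B (nothing connected across the terminals).
Nodal analysis, taking node 2 as the 0 V reference.
Source V1 fixes V_0 = 5 V.
KCL at each unknown node (sum of currents leaving = 0; resistances in Ω):
  Node 1: (V_1 - 5)/30 + (V_1 - 0)/60 = 0
Collecting terms: 0.05 × V_1 = 0.1667  =>  V_1 = 3.333 V
V_th = V_1 - V_2 = 3.333 - 0 = 3.333 V
Step 2 — R_th: zero the source — replace V1 by a short circuit (node 2 merges into node 0) — and find the resistance seen between A (node 1) and B (node 0).
Reduce the network between node 1 (A) and node 0 (B) by series/parallel combination:
  Rp1 = R1 ‖ R2 (parallel, both between nodes 0 and 1) = 1/(1/30 + 1/60) = 20 Ω
R_th = 20 Ω

Final answer: V_th = 3.333 V, R_th = 20 Ω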